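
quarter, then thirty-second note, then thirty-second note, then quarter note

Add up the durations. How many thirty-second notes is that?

Express everything in thirty-second notes: quarter = 8; thirty-second note = 1; thirty-second note = 1; quarter note = 8.
Sum: 8 + 1 + 1 + 8 = 18 thirty-second notes.

18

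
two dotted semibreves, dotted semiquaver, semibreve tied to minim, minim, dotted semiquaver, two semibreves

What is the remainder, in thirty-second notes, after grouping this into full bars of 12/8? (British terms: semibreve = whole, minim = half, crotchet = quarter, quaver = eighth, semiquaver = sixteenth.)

One bar of 12/8 = 48 thirty-second notes.
Convert each value to thirty-second notes: dotted semibreve = 48; dotted semibreve = 48; dotted semiquaver = 3; semibreve tied to minim (semibreve + minim) = 48; minim = 16; dotted semiquaver = 3; semibreve = 32; semibreve = 32.
Adding: 48 + 48 + 3 + 48 + 16 + 3 + 32 + 32 = 230.
230 ÷ 48 = 4 complete bars with 38 thirty-second notes remaining.

38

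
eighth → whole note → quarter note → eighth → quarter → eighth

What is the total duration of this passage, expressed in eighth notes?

Convert each value to eighth notes: eighth = 1; whole note = 8; quarter note = 2; eighth = 1; quarter = 2; eighth = 1.
Altogether 1 + 8 + 2 + 1 + 2 + 1 = 15 eighth notes.

15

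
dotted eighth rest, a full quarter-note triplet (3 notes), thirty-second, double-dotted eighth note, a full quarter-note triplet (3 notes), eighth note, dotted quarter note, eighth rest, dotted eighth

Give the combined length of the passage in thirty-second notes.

72

Express everything in thirty-second notes: dotted eighth rest = 6; a full quarter-note triplet (3 notes) (three triplet quarters span one half) = 16; thirty-second = 1; double-dotted eighth note = 7; a full quarter-note triplet (3 notes) (three triplet quarters span one half) = 16; eighth note = 4; dotted quarter note = 12; eighth rest = 4; dotted eighth = 6.
Sum: 6 + 16 + 1 + 7 + 16 + 4 + 12 + 4 + 6 = 72 thirty-second notes.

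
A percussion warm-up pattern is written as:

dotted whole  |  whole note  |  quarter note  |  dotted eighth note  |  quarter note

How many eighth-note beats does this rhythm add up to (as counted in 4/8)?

One eighth-note beat = 2 sixteenth notes.
Working in sixteenth notes: dotted whole = 24; whole note = 16; quarter note = 4; dotted eighth note = 3; quarter note = 4.
Sum: 24 + 16 + 4 + 3 + 4 = 51.
51 ÷ 2 = 25.5 beats.

25.5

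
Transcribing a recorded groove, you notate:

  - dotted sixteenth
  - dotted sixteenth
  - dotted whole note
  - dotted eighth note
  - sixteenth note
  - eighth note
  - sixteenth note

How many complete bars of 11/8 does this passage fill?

One bar of 11/8 = 44 thirty-second notes.
In thirty-second notes: dotted sixteenth = 3; dotted sixteenth = 3; dotted whole note = 48; dotted eighth note = 6; sixteenth note = 2; eighth note = 4; sixteenth note = 2.
Total: 3 + 3 + 48 + 6 + 2 + 4 + 2 = 68.
68 ÷ 44 = 1 complete bar with 24 left over.

1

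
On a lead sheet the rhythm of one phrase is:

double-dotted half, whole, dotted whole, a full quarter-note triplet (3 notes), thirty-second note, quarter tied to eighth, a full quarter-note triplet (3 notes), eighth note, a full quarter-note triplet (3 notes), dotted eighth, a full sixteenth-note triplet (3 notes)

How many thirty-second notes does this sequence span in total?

183

Working in thirty-second notes: double-dotted half = 28; whole = 32; dotted whole = 48; a full quarter-note triplet (3 notes) (three triplet quarters span one half) = 16; thirty-second note = 1; quarter tied to eighth (quarter + eighth) = 12; a full quarter-note triplet (3 notes) (three triplet quarters span one half) = 16; eighth note = 4; a full quarter-note triplet (3 notes) (three triplet quarters span one half) = 16; dotted eighth = 6; a full sixteenth-note triplet (3 notes) (three triplet sixteenths span one eighth) = 4.
Total: 28 + 32 + 48 + 16 + 1 + 12 + 16 + 4 + 16 + 6 + 4 = 183 thirty-second notes.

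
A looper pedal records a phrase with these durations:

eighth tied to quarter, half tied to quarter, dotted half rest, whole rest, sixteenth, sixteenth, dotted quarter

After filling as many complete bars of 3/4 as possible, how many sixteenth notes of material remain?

6

One bar of 3/4 = 12 sixteenth notes.
Each duration in sixteenth notes: eighth tied to quarter (eighth + quarter) = 6; half tied to quarter (half + quarter) = 12; dotted half rest = 12; whole rest = 16; sixteenth = 1; sixteenth = 1; dotted quarter = 6.
Altogether 6 + 12 + 12 + 16 + 1 + 1 + 6 = 54.
54 ÷ 12 = 4 complete bars with 6 sixteenth notes remaining.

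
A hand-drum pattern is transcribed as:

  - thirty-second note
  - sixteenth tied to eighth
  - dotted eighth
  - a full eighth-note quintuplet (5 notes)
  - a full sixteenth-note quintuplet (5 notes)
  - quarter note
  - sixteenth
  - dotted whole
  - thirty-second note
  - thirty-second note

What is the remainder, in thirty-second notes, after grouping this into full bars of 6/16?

1

One bar of 6/16 = 12 thirty-second notes.
Express everything in thirty-second notes: thirty-second note = 1; sixteenth tied to eighth (sixteenth + eighth) = 6; dotted eighth = 6; a full eighth-note quintuplet (5 notes) (five quintuplet eighths span one half) = 16; a full sixteenth-note quintuplet (5 notes) (five quintuplet sixteenths span one quarter) = 8; quarter note = 8; sixteenth = 2; dotted whole = 48; thirty-second note = 1; thirty-second note = 1.
Altogether 1 + 6 + 6 + 16 + 8 + 8 + 2 + 48 + 1 + 1 = 97.
97 ÷ 12 = 8 complete bars with 1 thirty-second note remaining.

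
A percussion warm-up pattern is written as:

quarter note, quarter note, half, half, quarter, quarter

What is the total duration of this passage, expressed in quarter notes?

8

In quarter notes: quarter note = 1; quarter note = 1; half = 2; half = 2; quarter = 1; quarter = 1.
Total: 1 + 1 + 2 + 2 + 1 + 1 = 8 quarter notes.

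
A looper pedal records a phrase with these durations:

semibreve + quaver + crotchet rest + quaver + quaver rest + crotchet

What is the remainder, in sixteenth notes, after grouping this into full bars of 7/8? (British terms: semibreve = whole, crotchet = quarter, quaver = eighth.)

One bar of 7/8 = 7 eighth notes.
In eighth notes: semibreve = 8; quaver = 1; crotchet rest = 2; quaver = 1; quaver rest = 1; crotchet = 2.
Altogether 8 + 1 + 2 + 1 + 1 + 2 = 15.
15 ÷ 7 = 2 complete bars with 1 eighth note remaining = 2 sixteenth notes.

2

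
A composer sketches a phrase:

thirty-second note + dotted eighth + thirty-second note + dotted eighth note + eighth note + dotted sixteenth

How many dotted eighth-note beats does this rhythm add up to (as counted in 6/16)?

One dotted eighth-note beat = 6 thirty-second notes.
In thirty-second notes: thirty-second note = 1; dotted eighth = 6; thirty-second note = 1; dotted eighth note = 6; eighth note = 4; dotted sixteenth = 3.
Sum: 1 + 6 + 1 + 6 + 4 + 3 = 21.
21 ÷ 6 = 3.5 beats.

3.5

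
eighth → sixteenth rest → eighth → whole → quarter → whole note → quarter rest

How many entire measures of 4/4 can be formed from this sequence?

2

One bar of 4/4 = 16 sixteenth notes.
Convert each value to sixteenth notes: eighth = 2; sixteenth rest = 1; eighth = 2; whole = 16; quarter = 4; whole note = 16; quarter rest = 4.
Total: 2 + 1 + 2 + 16 + 4 + 16 + 4 = 45.
45 ÷ 16 = 2 complete bars with 13 left over.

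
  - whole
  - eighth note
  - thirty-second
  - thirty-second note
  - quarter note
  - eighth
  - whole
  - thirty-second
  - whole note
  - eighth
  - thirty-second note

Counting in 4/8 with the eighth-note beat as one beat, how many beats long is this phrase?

One eighth-note beat = 4 thirty-second notes.
Working in thirty-second notes: whole = 32; eighth note = 4; thirty-second = 1; thirty-second note = 1; quarter note = 8; eighth = 4; whole = 32; thirty-second = 1; whole note = 32; eighth = 4; thirty-second note = 1.
Sum: 32 + 4 + 1 + 1 + 8 + 4 + 32 + 1 + 32 + 4 + 1 = 120.
120 ÷ 4 = 30 beats.

30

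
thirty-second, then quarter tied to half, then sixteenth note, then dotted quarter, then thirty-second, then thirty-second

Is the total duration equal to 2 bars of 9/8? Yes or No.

No

One bar of 9/8 = 36 thirty-second notes, so 2 bars = 72.
Express everything in thirty-second notes: thirty-second = 1; quarter tied to half (quarter + half) = 24; sixteenth note = 2; dotted quarter = 12; thirty-second = 1; thirty-second = 1.
Sum: 1 + 24 + 2 + 12 + 1 + 1 = 41.
41 falls short of 72, so the answer is No.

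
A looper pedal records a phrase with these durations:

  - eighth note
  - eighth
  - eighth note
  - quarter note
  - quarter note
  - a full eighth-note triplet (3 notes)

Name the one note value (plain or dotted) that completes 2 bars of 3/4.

dotted quarter note

2 bars of 3/4 = 12 eighth notes.
Convert each value to eighth notes: eighth note = 1; eighth = 1; eighth note = 1; quarter note = 2; quarter note = 2; a full eighth-note triplet (3 notes) (three triplet eighths span one quarter) = 2.
Sum: 1 + 1 + 1 + 2 + 2 + 2 = 9.
Remaining: 12 − 9 = 3 eighth notes, which is a dotted quarter note.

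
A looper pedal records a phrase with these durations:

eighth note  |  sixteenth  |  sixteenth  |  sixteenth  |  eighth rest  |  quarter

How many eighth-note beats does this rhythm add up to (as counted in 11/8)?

One eighth-note beat = 2 sixteenth notes.
Working in sixteenth notes: eighth note = 2; sixteenth = 1; sixteenth = 1; sixteenth = 1; eighth rest = 2; quarter = 4.
Sum: 2 + 1 + 1 + 1 + 2 + 4 = 11.
11 ÷ 2 = 5.5 beats.

5.5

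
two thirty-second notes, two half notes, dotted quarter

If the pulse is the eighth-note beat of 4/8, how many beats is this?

11.5

One eighth-note beat = 4 thirty-second notes.
Each duration in thirty-second notes: thirty-second note = 1; thirty-second note = 1; half note = 16; half note = 16; dotted quarter = 12.
Adding: 1 + 1 + 16 + 16 + 12 = 46.
46 ÷ 4 = 11.5 beats.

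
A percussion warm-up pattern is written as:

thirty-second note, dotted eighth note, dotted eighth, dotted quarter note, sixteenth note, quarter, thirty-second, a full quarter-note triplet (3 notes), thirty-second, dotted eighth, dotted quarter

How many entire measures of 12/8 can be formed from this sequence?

One bar of 12/8 = 48 thirty-second notes.
In thirty-second notes: thirty-second note = 1; dotted eighth note = 6; dotted eighth = 6; dotted quarter note = 12; sixteenth note = 2; quarter = 8; thirty-second = 1; a full quarter-note triplet (3 notes) (three triplet quarters span one half) = 16; thirty-second = 1; dotted eighth = 6; dotted quarter = 12.
Altogether 1 + 6 + 6 + 12 + 2 + 8 + 1 + 16 + 1 + 6 + 12 = 71.
71 ÷ 48 = 1 complete bar with 23 left over.

1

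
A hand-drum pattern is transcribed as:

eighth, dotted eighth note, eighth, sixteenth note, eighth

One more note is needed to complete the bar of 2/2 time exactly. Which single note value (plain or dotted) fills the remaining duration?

The bar of 2/2 = 16 sixteenth notes.
Each duration in sixteenth notes: eighth = 2; dotted eighth note = 3; eighth = 2; sixteenth note = 1; eighth = 2.
Sum: 2 + 3 + 2 + 1 + 2 = 10.
Remaining: 16 − 10 = 6 sixteenth notes, which is a dotted quarter note.

dotted quarter note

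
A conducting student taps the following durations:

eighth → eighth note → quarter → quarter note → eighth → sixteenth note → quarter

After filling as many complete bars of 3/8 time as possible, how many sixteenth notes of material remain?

One bar of 3/8 = 6 sixteenth notes.
Each duration in sixteenth notes: eighth = 2; eighth note = 2; quarter = 4; quarter note = 4; eighth = 2; sixteenth note = 1; quarter = 4.
Sum: 2 + 2 + 4 + 4 + 2 + 1 + 4 = 19.
19 ÷ 6 = 3 complete bars with 1 sixteenth note remaining.

1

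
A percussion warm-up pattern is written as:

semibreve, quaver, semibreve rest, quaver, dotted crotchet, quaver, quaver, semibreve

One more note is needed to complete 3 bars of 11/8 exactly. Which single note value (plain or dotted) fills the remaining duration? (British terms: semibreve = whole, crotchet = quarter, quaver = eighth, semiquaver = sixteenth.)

3 bars of 11/8 = 33 eighth notes.
Express everything in eighth notes: semibreve = 8; quaver = 1; semibreve rest = 8; quaver = 1; dotted crotchet = 3; quaver = 1; quaver = 1; semibreve = 8.
Altogether 8 + 1 + 8 + 1 + 3 + 1 + 1 + 8 = 31.
Remaining: 33 − 31 = 2 eighth notes, which is a quarter note.

quarter note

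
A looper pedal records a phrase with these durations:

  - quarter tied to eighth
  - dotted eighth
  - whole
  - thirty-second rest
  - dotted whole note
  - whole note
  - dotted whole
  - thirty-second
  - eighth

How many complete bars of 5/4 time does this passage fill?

4

One bar of 5/4 = 40 thirty-second notes.
Express everything in thirty-second notes: quarter tied to eighth (quarter + eighth) = 12; dotted eighth = 6; whole = 32; thirty-second rest = 1; dotted whole note = 48; whole note = 32; dotted whole = 48; thirty-second = 1; eighth = 4.
Sum: 12 + 6 + 32 + 1 + 48 + 32 + 48 + 1 + 4 = 184.
184 ÷ 40 = 4 complete bars with 24 left over.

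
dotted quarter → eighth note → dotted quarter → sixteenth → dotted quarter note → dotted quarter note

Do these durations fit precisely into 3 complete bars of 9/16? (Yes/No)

Yes

One bar of 9/16 = 9 sixteenth notes, so 3 bars = 27.
Convert each value to sixteenth notes: dotted quarter = 6; eighth note = 2; dotted quarter = 6; sixteenth = 1; dotted quarter note = 6; dotted quarter note = 6.
Altogether 6 + 2 + 6 + 1 + 6 + 6 = 27.
27 equals 27, so the answer is Yes.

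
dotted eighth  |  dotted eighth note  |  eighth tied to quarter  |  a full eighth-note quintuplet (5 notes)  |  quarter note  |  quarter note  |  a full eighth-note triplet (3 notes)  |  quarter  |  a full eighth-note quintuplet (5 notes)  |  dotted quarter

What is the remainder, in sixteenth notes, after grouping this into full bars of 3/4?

2

One bar of 3/4 = 12 sixteenth notes.
In sixteenth notes: dotted eighth = 3; dotted eighth note = 3; eighth tied to quarter (eighth + quarter) = 6; a full eighth-note quintuplet (5 notes) (five quintuplet eighths span one half) = 8; quarter note = 4; quarter note = 4; a full eighth-note triplet (3 notes) (three triplet eighths span one quarter) = 4; quarter = 4; a full eighth-note quintuplet (5 notes) (five quintuplet eighths span one half) = 8; dotted quarter = 6.
Altogether 3 + 3 + 6 + 8 + 4 + 4 + 4 + 4 + 8 + 6 = 50.
50 ÷ 12 = 4 complete bars with 2 sixteenth notes remaining.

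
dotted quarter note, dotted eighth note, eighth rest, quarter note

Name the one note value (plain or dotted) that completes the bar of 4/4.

The bar of 4/4 = 16 sixteenth notes.
Convert each value to sixteenth notes: dotted quarter note = 6; dotted eighth note = 3; eighth rest = 2; quarter note = 4.
Adding: 6 + 3 + 2 + 4 = 15.
Remaining: 16 − 15 = 1 sixteenth note, which is a sixteenth note.

sixteenth note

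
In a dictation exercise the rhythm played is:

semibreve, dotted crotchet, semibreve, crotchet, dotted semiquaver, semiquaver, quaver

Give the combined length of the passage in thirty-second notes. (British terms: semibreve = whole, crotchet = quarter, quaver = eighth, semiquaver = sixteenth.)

93

Convert each value to thirty-second notes: semibreve = 32; dotted crotchet = 12; semibreve = 32; crotchet = 8; dotted semiquaver = 3; semiquaver = 2; quaver = 4.
Adding: 32 + 12 + 32 + 8 + 3 + 2 + 4 = 93 thirty-second notes.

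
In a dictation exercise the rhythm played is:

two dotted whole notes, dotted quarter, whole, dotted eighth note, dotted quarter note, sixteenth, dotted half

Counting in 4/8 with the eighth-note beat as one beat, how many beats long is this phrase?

46

One eighth-note beat = 2 sixteenth notes.
In sixteenth notes: dotted whole note = 24; dotted whole note = 24; dotted quarter = 6; whole = 16; dotted eighth note = 3; dotted quarter note = 6; sixteenth = 1; dotted half = 12.
Sum: 24 + 24 + 6 + 16 + 3 + 6 + 1 + 12 = 92.
92 ÷ 2 = 46 beats.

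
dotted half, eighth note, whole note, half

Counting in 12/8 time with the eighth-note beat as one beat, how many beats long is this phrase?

19

One eighth-note beat = 2 sixteenth notes.
Working in sixteenth notes: dotted half = 12; eighth note = 2; whole note = 16; half = 8.
Altogether 12 + 2 + 16 + 8 = 38.
38 ÷ 2 = 19 beats.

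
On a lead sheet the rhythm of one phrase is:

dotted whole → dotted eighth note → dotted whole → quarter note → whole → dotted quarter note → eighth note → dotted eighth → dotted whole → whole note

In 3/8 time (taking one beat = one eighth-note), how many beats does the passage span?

61

One eighth-note beat = 2 sixteenth notes.
Express everything in sixteenth notes: dotted whole = 24; dotted eighth note = 3; dotted whole = 24; quarter note = 4; whole = 16; dotted quarter note = 6; eighth note = 2; dotted eighth = 3; dotted whole = 24; whole note = 16.
Total: 24 + 3 + 24 + 4 + 16 + 6 + 2 + 3 + 24 + 16 = 122.
122 ÷ 2 = 61 beats.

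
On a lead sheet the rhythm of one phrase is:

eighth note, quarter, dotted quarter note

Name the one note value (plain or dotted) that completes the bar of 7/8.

The bar of 7/8 = 7 eighth notes.
Working in eighth notes: eighth note = 1; quarter = 2; dotted quarter note = 3.
Total: 1 + 2 + 3 = 6.
Remaining: 7 − 6 = 1 eighth note, which is a eighth note.

eighth note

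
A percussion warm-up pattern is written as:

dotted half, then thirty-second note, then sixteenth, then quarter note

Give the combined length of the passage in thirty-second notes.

Express everything in thirty-second notes: dotted half = 24; thirty-second note = 1; sixteenth = 2; quarter note = 8.
Altogether 24 + 1 + 2 + 8 = 35 thirty-second notes.

35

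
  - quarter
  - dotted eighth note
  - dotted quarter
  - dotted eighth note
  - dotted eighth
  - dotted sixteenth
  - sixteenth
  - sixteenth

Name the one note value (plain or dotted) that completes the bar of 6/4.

The bar of 6/4 = 48 thirty-second notes.
In thirty-second notes: quarter = 8; dotted eighth note = 6; dotted quarter = 12; dotted eighth note = 6; dotted eighth = 6; dotted sixteenth = 3; sixteenth = 2; sixteenth = 2.
Sum: 8 + 6 + 12 + 6 + 6 + 3 + 2 + 2 = 45.
Remaining: 48 − 45 = 3 thirty-second notes, which is a dotted sixteenth note.

dotted sixteenth note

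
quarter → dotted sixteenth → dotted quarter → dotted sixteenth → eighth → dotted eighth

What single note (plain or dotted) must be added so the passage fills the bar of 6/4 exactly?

dotted quarter note

The bar of 6/4 = 48 thirty-second notes.
Working in thirty-second notes: quarter = 8; dotted sixteenth = 3; dotted quarter = 12; dotted sixteenth = 3; eighth = 4; dotted eighth = 6.
Sum: 8 + 3 + 12 + 3 + 4 + 6 = 36.
Remaining: 48 − 36 = 12 thirty-second notes, which is a dotted quarter note.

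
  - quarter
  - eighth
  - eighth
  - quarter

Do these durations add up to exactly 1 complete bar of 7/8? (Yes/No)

One bar of 7/8 = 7 eighth notes.
Each duration in eighth notes: quarter = 2; eighth = 1; eighth = 1; quarter = 2.
Adding: 2 + 1 + 1 + 2 = 6.
6 falls short of 7, so the answer is No.

No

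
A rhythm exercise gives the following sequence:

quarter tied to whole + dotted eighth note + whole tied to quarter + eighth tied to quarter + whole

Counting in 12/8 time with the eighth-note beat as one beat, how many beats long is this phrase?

32.5

One eighth-note beat = 2 sixteenth notes.
In sixteenth notes: quarter tied to whole (quarter + whole) = 20; dotted eighth note = 3; whole tied to quarter (whole + quarter) = 20; eighth tied to quarter (eighth + quarter) = 6; whole = 16.
Total: 20 + 3 + 20 + 6 + 16 = 65.
65 ÷ 2 = 32.5 beats.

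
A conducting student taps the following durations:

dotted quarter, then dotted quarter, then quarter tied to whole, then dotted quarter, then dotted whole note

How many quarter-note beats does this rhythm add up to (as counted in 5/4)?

One quarter-note beat = 2 eighth notes.
Convert each value to eighth notes: dotted quarter = 3; dotted quarter = 3; quarter tied to whole (quarter + whole) = 10; dotted quarter = 3; dotted whole note = 12.
Adding: 3 + 3 + 10 + 3 + 12 = 31.
31 ÷ 2 = 15.5 beats.

15.5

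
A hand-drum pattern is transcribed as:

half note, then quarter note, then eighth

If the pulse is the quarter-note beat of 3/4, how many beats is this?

3.5

One quarter-note beat = 2 eighth notes.
Express everything in eighth notes: half note = 4; quarter note = 2; eighth = 1.
Sum: 4 + 2 + 1 = 7.
7 ÷ 2 = 3.5 beats.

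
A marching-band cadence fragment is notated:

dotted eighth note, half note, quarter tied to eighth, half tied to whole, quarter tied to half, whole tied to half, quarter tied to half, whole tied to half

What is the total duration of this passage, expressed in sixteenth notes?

113

Convert each value to sixteenth notes: dotted eighth note = 3; half note = 8; quarter tied to eighth (quarter + eighth) = 6; half tied to whole (half + whole) = 24; quarter tied to half (quarter + half) = 12; whole tied to half (whole + half) = 24; quarter tied to half (quarter + half) = 12; whole tied to half (whole + half) = 24.
Total: 3 + 8 + 6 + 24 + 12 + 24 + 12 + 24 = 113 sixteenth notes.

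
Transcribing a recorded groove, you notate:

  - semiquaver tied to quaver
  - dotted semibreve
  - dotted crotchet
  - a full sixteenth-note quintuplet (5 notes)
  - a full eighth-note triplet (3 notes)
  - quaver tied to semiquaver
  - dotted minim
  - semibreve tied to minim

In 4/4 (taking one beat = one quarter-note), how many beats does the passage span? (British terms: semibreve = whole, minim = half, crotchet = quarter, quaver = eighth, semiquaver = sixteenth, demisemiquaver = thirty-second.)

20

One quarter-note beat = 4 sixteenth notes.
Express everything in sixteenth notes: semiquaver tied to quaver (semiquaver + quaver) = 3; dotted semibreve = 24; dotted crotchet = 6; a full sixteenth-note quintuplet (5 notes) (five quintuplet sixteenths span one quarter) = 4; a full eighth-note triplet (3 notes) (three triplet eighths span one quarter) = 4; quaver tied to semiquaver (quaver + semiquaver) = 3; dotted minim = 12; semibreve tied to minim (semibreve + minim) = 24.
Sum: 3 + 24 + 6 + 4 + 4 + 3 + 12 + 24 = 80.
80 ÷ 4 = 20 beats.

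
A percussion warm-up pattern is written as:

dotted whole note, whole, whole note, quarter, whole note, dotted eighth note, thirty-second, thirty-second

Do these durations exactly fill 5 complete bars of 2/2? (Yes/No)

Yes

One bar of 2/2 = 32 thirty-second notes, so 5 bars = 160.
Express everything in thirty-second notes: dotted whole note = 48; whole = 32; whole note = 32; quarter = 8; whole note = 32; dotted eighth note = 6; thirty-second = 1; thirty-second = 1.
Sum: 48 + 32 + 32 + 8 + 32 + 6 + 1 + 1 = 160.
160 equals 160, so the answer is Yes.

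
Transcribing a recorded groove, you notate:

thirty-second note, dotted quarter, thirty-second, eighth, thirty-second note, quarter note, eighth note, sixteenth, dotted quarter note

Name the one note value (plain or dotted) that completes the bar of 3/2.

dotted sixteenth note

The bar of 3/2 = 48 thirty-second notes.
Each duration in thirty-second notes: thirty-second note = 1; dotted quarter = 12; thirty-second = 1; eighth = 4; thirty-second note = 1; quarter note = 8; eighth note = 4; sixteenth = 2; dotted quarter note = 12.
Adding: 1 + 12 + 1 + 4 + 1 + 8 + 4 + 2 + 12 = 45.
Remaining: 48 − 45 = 3 thirty-second notes, which is a dotted sixteenth note.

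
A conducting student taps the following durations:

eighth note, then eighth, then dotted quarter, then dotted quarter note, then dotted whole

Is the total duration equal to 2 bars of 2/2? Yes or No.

No

One bar of 2/2 = 8 eighth notes, so 2 bars = 16.
Express everything in eighth notes: eighth note = 1; eighth = 1; dotted quarter = 3; dotted quarter note = 3; dotted whole = 12.
Altogether 1 + 1 + 3 + 3 + 12 = 20.
20 exceeds 16, so the answer is No.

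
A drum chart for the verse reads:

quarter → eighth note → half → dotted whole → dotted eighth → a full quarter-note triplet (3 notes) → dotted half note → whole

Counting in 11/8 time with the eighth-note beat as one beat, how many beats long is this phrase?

38.5

One eighth-note beat = 2 sixteenth notes.
Convert each value to sixteenth notes: quarter = 4; eighth note = 2; half = 8; dotted whole = 24; dotted eighth = 3; a full quarter-note triplet (3 notes) (three triplet quarters span one half) = 8; dotted half note = 12; whole = 16.
Total: 4 + 2 + 8 + 24 + 3 + 8 + 12 + 16 = 77.
77 ÷ 2 = 38.5 beats.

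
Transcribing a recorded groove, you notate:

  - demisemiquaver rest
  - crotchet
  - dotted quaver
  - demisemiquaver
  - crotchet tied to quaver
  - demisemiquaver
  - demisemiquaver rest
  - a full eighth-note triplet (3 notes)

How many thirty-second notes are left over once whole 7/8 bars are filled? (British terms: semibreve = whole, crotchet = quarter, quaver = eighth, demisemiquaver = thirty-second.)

One bar of 7/8 = 28 thirty-second notes.
Express everything in thirty-second notes: demisemiquaver rest = 1; crotchet = 8; dotted quaver = 6; demisemiquaver = 1; crotchet tied to quaver (crotchet + quaver) = 12; demisemiquaver = 1; demisemiquaver rest = 1; a full eighth-note triplet (3 notes) (three triplet eighths span one quarter) = 8.
Total: 1 + 8 + 6 + 1 + 12 + 1 + 1 + 8 = 38.
38 ÷ 28 = 1 complete bar with 10 thirty-second notes remaining.

10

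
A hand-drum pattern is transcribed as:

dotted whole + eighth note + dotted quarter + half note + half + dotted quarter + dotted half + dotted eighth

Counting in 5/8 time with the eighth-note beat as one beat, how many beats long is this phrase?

One eighth-note beat = 2 sixteenth notes.
Each duration in sixteenth notes: dotted whole = 24; eighth note = 2; dotted quarter = 6; half note = 8; half = 8; dotted quarter = 6; dotted half = 12; dotted eighth = 3.
Altogether 24 + 2 + 6 + 8 + 8 + 6 + 12 + 3 = 69.
69 ÷ 2 = 34.5 beats.

34.5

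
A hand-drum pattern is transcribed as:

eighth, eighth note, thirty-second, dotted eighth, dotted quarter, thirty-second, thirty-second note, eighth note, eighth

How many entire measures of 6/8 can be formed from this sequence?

1

One bar of 6/8 = 24 thirty-second notes.
In thirty-second notes: eighth = 4; eighth note = 4; thirty-second = 1; dotted eighth = 6; dotted quarter = 12; thirty-second = 1; thirty-second note = 1; eighth note = 4; eighth = 4.
Altogether 4 + 4 + 1 + 6 + 12 + 1 + 1 + 4 + 4 = 37.
37 ÷ 24 = 1 complete bar with 13 left over.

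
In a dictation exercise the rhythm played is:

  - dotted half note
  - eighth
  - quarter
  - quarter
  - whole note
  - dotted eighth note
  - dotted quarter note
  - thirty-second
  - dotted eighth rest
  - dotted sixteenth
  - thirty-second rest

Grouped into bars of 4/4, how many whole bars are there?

3

One bar of 4/4 = 32 thirty-second notes.
In thirty-second notes: dotted half note = 24; eighth = 4; quarter = 8; quarter = 8; whole note = 32; dotted eighth note = 6; dotted quarter note = 12; thirty-second = 1; dotted eighth rest = 6; dotted sixteenth = 3; thirty-second rest = 1.
Altogether 24 + 4 + 8 + 8 + 32 + 6 + 12 + 1 + 6 + 3 + 1 = 105.
105 ÷ 32 = 3 complete bars with 9 left over.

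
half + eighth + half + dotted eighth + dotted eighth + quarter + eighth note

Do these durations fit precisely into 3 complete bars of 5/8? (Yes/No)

One bar of 5/8 = 10 sixteenth notes, so 3 bars = 30.
In sixteenth notes: half = 8; eighth = 2; half = 8; dotted eighth = 3; dotted eighth = 3; quarter = 4; eighth note = 2.
Total: 8 + 2 + 8 + 3 + 3 + 4 + 2 = 30.
30 equals 30, so the answer is Yes.

Yes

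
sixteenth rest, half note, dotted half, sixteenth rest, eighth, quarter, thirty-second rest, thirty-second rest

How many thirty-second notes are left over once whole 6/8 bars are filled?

10

One bar of 6/8 = 24 thirty-second notes.
Each duration in thirty-second notes: sixteenth rest = 2; half note = 16; dotted half = 24; sixteenth rest = 2; eighth = 4; quarter = 8; thirty-second rest = 1; thirty-second rest = 1.
Altogether 2 + 16 + 24 + 2 + 4 + 8 + 1 + 1 = 58.
58 ÷ 24 = 2 complete bars with 10 thirty-second notes remaining.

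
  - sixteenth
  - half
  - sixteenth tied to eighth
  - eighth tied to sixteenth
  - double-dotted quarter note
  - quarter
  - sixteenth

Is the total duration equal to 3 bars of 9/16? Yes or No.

Yes

One bar of 9/16 = 9 sixteenth notes, so 3 bars = 27.
Each duration in sixteenth notes: sixteenth = 1; half = 8; sixteenth tied to eighth (sixteenth + eighth) = 3; eighth tied to sixteenth (eighth + sixteenth) = 3; double-dotted quarter note = 7; quarter = 4; sixteenth = 1.
Total: 1 + 8 + 3 + 3 + 7 + 4 + 1 = 27.
27 equals 27, so the answer is Yes.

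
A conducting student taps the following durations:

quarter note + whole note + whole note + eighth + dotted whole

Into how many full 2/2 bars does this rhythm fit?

3

One bar of 2/2 = 8 eighth notes.
Convert each value to eighth notes: quarter note = 2; whole note = 8; whole note = 8; eighth = 1; dotted whole = 12.
Sum: 2 + 8 + 8 + 1 + 12 = 31.
31 ÷ 8 = 3 complete bars with 7 left over.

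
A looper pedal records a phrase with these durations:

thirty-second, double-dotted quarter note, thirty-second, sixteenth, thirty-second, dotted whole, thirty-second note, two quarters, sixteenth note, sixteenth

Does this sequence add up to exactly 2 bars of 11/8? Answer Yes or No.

One bar of 11/8 = 44 thirty-second notes, so 2 bars = 88.
Express everything in thirty-second notes: thirty-second = 1; double-dotted quarter note = 14; thirty-second = 1; sixteenth = 2; thirty-second = 1; dotted whole = 48; thirty-second note = 1; quarter = 8; quarter = 8; sixteenth note = 2; sixteenth = 2.
Sum: 1 + 14 + 1 + 2 + 1 + 48 + 1 + 8 + 8 + 2 + 2 = 88.
88 equals 88, so the answer is Yes.

Yes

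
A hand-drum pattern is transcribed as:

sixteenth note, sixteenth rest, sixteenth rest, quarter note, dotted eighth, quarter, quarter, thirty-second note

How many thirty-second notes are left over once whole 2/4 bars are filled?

5

One bar of 2/4 = 16 thirty-second notes.
Each duration in thirty-second notes: sixteenth note = 2; sixteenth rest = 2; sixteenth rest = 2; quarter note = 8; dotted eighth = 6; quarter = 8; quarter = 8; thirty-second note = 1.
Sum: 2 + 2 + 2 + 8 + 6 + 8 + 8 + 1 = 37.
37 ÷ 16 = 2 complete bars with 5 thirty-second notes remaining.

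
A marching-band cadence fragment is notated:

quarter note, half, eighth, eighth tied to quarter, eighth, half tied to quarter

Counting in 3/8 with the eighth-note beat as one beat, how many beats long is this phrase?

One eighth-note beat = 2 sixteenth notes.
In sixteenth notes: quarter note = 4; half = 8; eighth = 2; eighth tied to quarter (eighth + quarter) = 6; eighth = 2; half tied to quarter (half + quarter) = 12.
Altogether 4 + 8 + 2 + 6 + 2 + 12 = 34.
34 ÷ 2 = 17 beats.

17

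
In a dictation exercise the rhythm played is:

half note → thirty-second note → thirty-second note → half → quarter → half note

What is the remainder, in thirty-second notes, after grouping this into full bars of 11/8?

14

One bar of 11/8 = 44 thirty-second notes.
Express everything in thirty-second notes: half note = 16; thirty-second note = 1; thirty-second note = 1; half = 16; quarter = 8; half note = 16.
Sum: 16 + 1 + 1 + 16 + 8 + 16 = 58.
58 ÷ 44 = 1 complete bar with 14 thirty-second notes remaining.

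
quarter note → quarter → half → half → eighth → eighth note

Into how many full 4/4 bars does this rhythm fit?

One bar of 4/4 = 8 eighth notes.
Express everything in eighth notes: quarter note = 2; quarter = 2; half = 4; half = 4; eighth = 1; eighth note = 1.
Total: 2 + 2 + 4 + 4 + 1 + 1 = 14.
14 ÷ 8 = 1 complete bar with 6 left over.

1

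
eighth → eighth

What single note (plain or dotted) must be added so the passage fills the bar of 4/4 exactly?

dotted half note

The bar of 4/4 = 8 eighth notes.
Express everything in eighth notes: eighth = 1; eighth = 1.
Sum: 1 + 1 = 2.
Remaining: 8 − 2 = 6 eighth notes, which is a dotted half note.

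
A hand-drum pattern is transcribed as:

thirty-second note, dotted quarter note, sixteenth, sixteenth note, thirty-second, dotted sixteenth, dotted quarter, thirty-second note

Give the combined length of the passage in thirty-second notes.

34

Express everything in thirty-second notes: thirty-second note = 1; dotted quarter note = 12; sixteenth = 2; sixteenth note = 2; thirty-second = 1; dotted sixteenth = 3; dotted quarter = 12; thirty-second note = 1.
Adding: 1 + 12 + 2 + 2 + 1 + 3 + 12 + 1 = 34 thirty-second notes.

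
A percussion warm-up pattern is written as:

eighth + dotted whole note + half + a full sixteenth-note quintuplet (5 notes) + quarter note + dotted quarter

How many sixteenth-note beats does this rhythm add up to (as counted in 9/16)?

One sixteenth-note beat = 2 thirty-second notes.
In thirty-second notes: eighth = 4; dotted whole note = 48; half = 16; a full sixteenth-note quintuplet (5 notes) (five quintuplet sixteenths span one quarter) = 8; quarter note = 8; dotted quarter = 12.
Altogether 4 + 48 + 16 + 8 + 8 + 12 = 96.
96 ÷ 2 = 48 beats.

48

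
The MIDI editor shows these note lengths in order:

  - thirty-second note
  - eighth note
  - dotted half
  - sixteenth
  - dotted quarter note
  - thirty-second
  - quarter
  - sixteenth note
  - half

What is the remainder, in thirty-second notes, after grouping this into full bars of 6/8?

One bar of 6/8 = 24 thirty-second notes.
Convert each value to thirty-second notes: thirty-second note = 1; eighth note = 4; dotted half = 24; sixteenth = 2; dotted quarter note = 12; thirty-second = 1; quarter = 8; sixteenth note = 2; half = 16.
Adding: 1 + 4 + 24 + 2 + 12 + 1 + 8 + 2 + 16 = 70.
70 ÷ 24 = 2 complete bars with 22 thirty-second notes remaining.

22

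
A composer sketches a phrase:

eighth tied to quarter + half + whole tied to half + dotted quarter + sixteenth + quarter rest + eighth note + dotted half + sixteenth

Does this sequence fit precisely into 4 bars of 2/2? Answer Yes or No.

One bar of 2/2 = 16 sixteenth notes, so 4 bars = 64.
In sixteenth notes: eighth tied to quarter (eighth + quarter) = 6; half = 8; whole tied to half (whole + half) = 24; dotted quarter = 6; sixteenth = 1; quarter rest = 4; eighth note = 2; dotted half = 12; sixteenth = 1.
Total: 6 + 8 + 24 + 6 + 1 + 4 + 2 + 12 + 1 = 64.
64 equals 64, so the answer is Yes.

Yes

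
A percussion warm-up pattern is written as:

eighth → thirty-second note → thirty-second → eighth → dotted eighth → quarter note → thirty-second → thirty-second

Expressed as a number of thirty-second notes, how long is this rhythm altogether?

26

In thirty-second notes: eighth = 4; thirty-second note = 1; thirty-second = 1; eighth = 4; dotted eighth = 6; quarter note = 8; thirty-second = 1; thirty-second = 1.
Altogether 4 + 1 + 1 + 4 + 6 + 8 + 1 + 1 = 26 thirty-second notes.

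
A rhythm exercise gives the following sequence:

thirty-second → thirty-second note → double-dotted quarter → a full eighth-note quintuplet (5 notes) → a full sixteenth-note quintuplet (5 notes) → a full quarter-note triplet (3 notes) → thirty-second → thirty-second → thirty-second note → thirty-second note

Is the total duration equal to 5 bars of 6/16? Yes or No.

One bar of 6/16 = 12 thirty-second notes, so 5 bars = 60.
Each duration in thirty-second notes: thirty-second = 1; thirty-second note = 1; double-dotted quarter = 14; a full eighth-note quintuplet (5 notes) (five quintuplet eighths span one half) = 16; a full sixteenth-note quintuplet (5 notes) (five quintuplet sixteenths span one quarter) = 8; a full quarter-note triplet (3 notes) (three triplet quarters span one half) = 16; thirty-second = 1; thirty-second = 1; thirty-second note = 1; thirty-second note = 1.
Total: 1 + 1 + 14 + 16 + 8 + 16 + 1 + 1 + 1 + 1 = 60.
60 equals 60, so the answer is Yes.

Yes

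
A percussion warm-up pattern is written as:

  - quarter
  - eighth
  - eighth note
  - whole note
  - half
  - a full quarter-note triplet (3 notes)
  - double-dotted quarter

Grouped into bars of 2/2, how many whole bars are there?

One bar of 2/2 = 16 sixteenth notes.
Working in sixteenth notes: quarter = 4; eighth = 2; eighth note = 2; whole note = 16; half = 8; a full quarter-note triplet (3 notes) (three triplet quarters span one half) = 8; double-dotted quarter = 7.
Altogether 4 + 2 + 2 + 16 + 8 + 8 + 7 = 47.
47 ÷ 16 = 2 complete bars with 15 left over.

2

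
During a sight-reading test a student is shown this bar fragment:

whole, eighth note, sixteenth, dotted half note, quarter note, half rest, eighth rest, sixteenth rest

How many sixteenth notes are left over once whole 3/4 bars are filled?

10

One bar of 3/4 = 12 sixteenth notes.
Each duration in sixteenth notes: whole = 16; eighth note = 2; sixteenth = 1; dotted half note = 12; quarter note = 4; half rest = 8; eighth rest = 2; sixteenth rest = 1.
Altogether 16 + 2 + 1 + 12 + 4 + 8 + 2 + 1 = 46.
46 ÷ 12 = 3 complete bars with 10 sixteenth notes remaining.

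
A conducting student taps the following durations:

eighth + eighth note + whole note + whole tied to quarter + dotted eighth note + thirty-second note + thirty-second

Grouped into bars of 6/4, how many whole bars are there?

1

One bar of 6/4 = 48 thirty-second notes.
In thirty-second notes: eighth = 4; eighth note = 4; whole note = 32; whole tied to quarter (whole + quarter) = 40; dotted eighth note = 6; thirty-second note = 1; thirty-second = 1.
Altogether 4 + 4 + 32 + 40 + 6 + 1 + 1 = 88.
88 ÷ 48 = 1 complete bar with 40 left over.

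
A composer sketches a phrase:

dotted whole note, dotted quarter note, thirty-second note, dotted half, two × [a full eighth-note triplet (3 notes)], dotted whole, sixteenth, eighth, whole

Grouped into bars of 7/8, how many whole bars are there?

One bar of 7/8 = 28 thirty-second notes.
In thirty-second notes: dotted whole note = 48; dotted quarter note = 12; thirty-second note = 1; dotted half = 24; a full eighth-note triplet (3 notes) (three triplet eighths span one quarter) = 8; a full eighth-note triplet (3 notes) (three triplet eighths span one quarter) = 8; dotted whole = 48; sixteenth = 2; eighth = 4; whole = 32.
Adding: 48 + 12 + 1 + 24 + 8 + 8 + 48 + 2 + 4 + 32 = 187.
187 ÷ 28 = 6 complete bars with 19 left over.

6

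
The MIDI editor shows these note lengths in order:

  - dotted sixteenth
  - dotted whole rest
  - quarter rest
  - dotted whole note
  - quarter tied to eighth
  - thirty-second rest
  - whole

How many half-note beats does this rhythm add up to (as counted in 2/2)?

9.5

One half-note beat = 16 thirty-second notes.
Working in thirty-second notes: dotted sixteenth = 3; dotted whole rest = 48; quarter rest = 8; dotted whole note = 48; quarter tied to eighth (quarter + eighth) = 12; thirty-second rest = 1; whole = 32.
Adding: 3 + 48 + 8 + 48 + 12 + 1 + 32 = 152.
152 ÷ 16 = 9.5 beats.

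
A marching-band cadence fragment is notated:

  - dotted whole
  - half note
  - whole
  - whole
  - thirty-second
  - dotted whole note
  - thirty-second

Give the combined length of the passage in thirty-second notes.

178

Convert each value to thirty-second notes: dotted whole = 48; half note = 16; whole = 32; whole = 32; thirty-second = 1; dotted whole note = 48; thirty-second = 1.
Altogether 48 + 16 + 32 + 32 + 1 + 48 + 1 = 178 thirty-second notes.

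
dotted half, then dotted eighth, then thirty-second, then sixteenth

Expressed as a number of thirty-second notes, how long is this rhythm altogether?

33

Each duration in thirty-second notes: dotted half = 24; dotted eighth = 6; thirty-second = 1; sixteenth = 2.
Sum: 24 + 6 + 1 + 2 = 33 thirty-second notes.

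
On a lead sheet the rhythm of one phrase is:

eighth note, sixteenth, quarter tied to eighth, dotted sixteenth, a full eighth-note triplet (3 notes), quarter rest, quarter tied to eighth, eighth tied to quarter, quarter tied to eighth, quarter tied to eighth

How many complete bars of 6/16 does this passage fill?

One bar of 6/16 = 12 thirty-second notes.
Working in thirty-second notes: eighth note = 4; sixteenth = 2; quarter tied to eighth (quarter + eighth) = 12; dotted sixteenth = 3; a full eighth-note triplet (3 notes) (three triplet eighths span one quarter) = 8; quarter rest = 8; quarter tied to eighth (quarter + eighth) = 12; eighth tied to quarter (eighth + quarter) = 12; quarter tied to eighth (quarter + eighth) = 12; quarter tied to eighth (quarter + eighth) = 12.
Altogether 4 + 2 + 12 + 3 + 8 + 8 + 12 + 12 + 12 + 12 = 85.
85 ÷ 12 = 7 complete bars with 1 left over.

7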